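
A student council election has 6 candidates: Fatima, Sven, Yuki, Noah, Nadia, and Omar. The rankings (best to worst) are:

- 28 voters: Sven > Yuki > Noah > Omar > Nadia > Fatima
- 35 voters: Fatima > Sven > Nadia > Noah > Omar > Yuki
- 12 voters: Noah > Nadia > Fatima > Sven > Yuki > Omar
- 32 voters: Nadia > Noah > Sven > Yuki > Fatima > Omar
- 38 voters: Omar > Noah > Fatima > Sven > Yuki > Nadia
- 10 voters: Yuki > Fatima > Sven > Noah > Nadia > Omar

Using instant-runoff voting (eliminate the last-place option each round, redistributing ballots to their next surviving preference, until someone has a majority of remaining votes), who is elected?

Round 1: Fatima 35, Sven 28, Yuki 10, Noah 12, Nadia 32, Omar 38. Eliminate Yuki.
Round 2: Fatima 45, Sven 28, Noah 12, Nadia 32, Omar 38. Eliminate Noah.
Round 3: Fatima 45, Sven 28, Nadia 44, Omar 38. Eliminate Sven.
Round 4: Fatima 45, Nadia 44, Omar 66. Eliminate Nadia.
Round 5: Fatima 89, Omar 66. Fatima has a majority.

Fatima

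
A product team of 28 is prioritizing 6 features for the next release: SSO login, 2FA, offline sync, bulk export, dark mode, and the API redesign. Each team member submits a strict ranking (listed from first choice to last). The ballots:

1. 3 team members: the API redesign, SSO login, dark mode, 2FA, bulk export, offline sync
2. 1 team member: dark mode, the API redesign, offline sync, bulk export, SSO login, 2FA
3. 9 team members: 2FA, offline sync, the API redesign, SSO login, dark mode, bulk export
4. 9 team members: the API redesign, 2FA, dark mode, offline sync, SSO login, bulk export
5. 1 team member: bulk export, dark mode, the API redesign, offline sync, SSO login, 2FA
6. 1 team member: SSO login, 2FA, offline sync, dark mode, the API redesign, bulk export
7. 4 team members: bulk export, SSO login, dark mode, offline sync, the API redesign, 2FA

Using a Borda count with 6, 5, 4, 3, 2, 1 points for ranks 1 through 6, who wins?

SSO login: 3·5 + 1·2 + 9·3 + 9·2 + 1·2 + 1·6 + 4·5 = 90
2FA: 3·3 + 1·1 + 9·6 + 9·5 + 1·1 + 1·5 + 4·1 = 119
offline sync: 3·1 + 1·4 + 9·5 + 9·3 + 1·3 + 1·4 + 4·3 = 98
bulk export: 3·2 + 1·3 + 9·1 + 9·1 + 1·6 + 1·1 + 4·6 = 58
dark mode: 3·4 + 1·6 + 9·2 + 9·4 + 1·5 + 1·3 + 4·4 = 96
the API redesign: 3·6 + 1·5 + 9·4 + 9·6 + 1·4 + 1·2 + 4·2 = 127
the API redesign has the highest Borda score (127).

the API redesign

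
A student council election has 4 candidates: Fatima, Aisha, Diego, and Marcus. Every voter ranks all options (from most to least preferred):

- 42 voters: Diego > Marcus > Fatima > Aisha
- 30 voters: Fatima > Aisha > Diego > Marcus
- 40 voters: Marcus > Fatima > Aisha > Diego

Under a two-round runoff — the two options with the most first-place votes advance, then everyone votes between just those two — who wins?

Diego

Round 1 first-place votes: Fatima 30, Aisha 0, Diego 42, Marcus 40.
Diego and Marcus advance.
Runoff: Diego is preferred to Marcus by 72 voters; Marcus by 40.
Diego wins the runoff.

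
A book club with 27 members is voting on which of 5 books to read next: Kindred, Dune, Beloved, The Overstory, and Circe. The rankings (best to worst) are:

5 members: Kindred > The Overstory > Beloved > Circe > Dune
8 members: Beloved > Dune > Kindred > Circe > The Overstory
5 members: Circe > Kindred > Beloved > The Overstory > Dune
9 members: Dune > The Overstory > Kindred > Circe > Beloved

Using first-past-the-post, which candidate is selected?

First-place votes: Kindred 5, Dune 9, Beloved 8, The Overstory 0, Circe 5.
Dune has the most first-place votes.

Dune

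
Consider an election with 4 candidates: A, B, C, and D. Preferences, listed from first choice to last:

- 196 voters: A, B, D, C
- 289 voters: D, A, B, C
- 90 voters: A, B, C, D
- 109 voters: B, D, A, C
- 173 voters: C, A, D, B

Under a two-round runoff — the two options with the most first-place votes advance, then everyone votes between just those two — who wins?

Round 1 first-place votes: A 286, B 109, C 173, D 289.
D and A advance.
Runoff: D is preferred to A by 398 voters; A by 459.
A wins the runoff.

A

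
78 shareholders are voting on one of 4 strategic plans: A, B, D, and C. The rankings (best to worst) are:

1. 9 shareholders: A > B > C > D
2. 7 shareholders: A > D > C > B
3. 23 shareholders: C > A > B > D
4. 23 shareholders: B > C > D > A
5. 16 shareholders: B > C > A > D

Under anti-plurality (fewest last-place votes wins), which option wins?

Last-place votes: A 23, B 7, D 48, C 0.
C is ranked last by the fewest voters, so C wins.

C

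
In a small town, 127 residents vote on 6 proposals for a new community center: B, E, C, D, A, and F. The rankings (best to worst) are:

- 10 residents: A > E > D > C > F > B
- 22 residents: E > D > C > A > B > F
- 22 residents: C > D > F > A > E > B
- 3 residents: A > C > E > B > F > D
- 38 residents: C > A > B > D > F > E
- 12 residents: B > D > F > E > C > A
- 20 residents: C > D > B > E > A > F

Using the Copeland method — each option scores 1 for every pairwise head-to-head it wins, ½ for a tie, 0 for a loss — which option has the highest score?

B: beats E and F; loses to C, D, and A → score 2.
E: loses to B, C, D, A, and F → score 0.
C: beats B, E, D, A, and F → score 5.
D: beats B, E, A, and F; loses to C → score 4.
A: beats B, E, and F; loses to C and D → score 3.
F: beats E; loses to B, C, D, and A → score 1.
C has the best pairwise record.

C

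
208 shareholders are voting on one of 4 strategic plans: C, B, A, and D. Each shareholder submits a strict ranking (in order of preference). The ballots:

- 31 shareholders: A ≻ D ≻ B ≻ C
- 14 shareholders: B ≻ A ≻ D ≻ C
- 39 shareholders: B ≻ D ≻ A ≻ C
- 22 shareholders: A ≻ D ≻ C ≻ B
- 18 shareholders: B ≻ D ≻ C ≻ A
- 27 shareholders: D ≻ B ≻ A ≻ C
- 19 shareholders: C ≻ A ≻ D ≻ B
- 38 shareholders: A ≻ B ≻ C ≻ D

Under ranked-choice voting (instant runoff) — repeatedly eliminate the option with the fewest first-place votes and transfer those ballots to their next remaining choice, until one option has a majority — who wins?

Round 1: C 19, B 71, A 91, D 27. Eliminate C.
Round 2: B 71, A 110, D 27. A has a majority.

A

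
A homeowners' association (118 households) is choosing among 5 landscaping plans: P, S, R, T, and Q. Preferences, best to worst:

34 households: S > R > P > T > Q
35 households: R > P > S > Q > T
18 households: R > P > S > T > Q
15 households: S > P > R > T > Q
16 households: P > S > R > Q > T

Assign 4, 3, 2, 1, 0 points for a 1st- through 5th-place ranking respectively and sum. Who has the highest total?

P: 34·2 + 35·3 + 18·3 + 15·3 + 16·4 = 336
S: 34·4 + 35·2 + 18·2 + 15·4 + 16·3 = 350
R: 34·3 + 35·4 + 18·4 + 15·2 + 16·2 = 376
T: 34·1 + 35·0 + 18·1 + 15·1 + 16·0 = 67
Q: 34·0 + 35·1 + 18·0 + 15·0 + 16·1 = 51
R has the highest Borda score (376).

R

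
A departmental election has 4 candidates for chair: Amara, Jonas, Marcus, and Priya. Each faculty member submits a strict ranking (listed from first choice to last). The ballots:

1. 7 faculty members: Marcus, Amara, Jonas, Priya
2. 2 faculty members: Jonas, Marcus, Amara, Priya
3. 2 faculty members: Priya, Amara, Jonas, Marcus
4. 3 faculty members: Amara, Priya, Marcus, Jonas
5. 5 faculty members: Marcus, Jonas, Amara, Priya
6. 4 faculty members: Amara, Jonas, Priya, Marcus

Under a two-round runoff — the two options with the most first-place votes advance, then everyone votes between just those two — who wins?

Round 1 first-place votes: Amara 7, Jonas 2, Marcus 12, Priya 2.
Marcus and Amara advance.
Runoff: Marcus is preferred to Amara by 14 voters; Amara by 9.
Marcus wins the runoff.

Marcus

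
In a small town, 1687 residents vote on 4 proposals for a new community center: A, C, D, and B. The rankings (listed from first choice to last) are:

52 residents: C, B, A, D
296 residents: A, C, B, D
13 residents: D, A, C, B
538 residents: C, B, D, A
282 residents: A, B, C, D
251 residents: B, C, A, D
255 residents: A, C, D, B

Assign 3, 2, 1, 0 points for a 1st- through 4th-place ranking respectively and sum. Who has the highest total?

C

A: 52·1 + 296·3 + 13·2 + 538·0 + 282·3 + 251·1 + 255·3 = 2828
C: 52·3 + 296·2 + 13·1 + 538·3 + 282·1 + 251·2 + 255·2 = 3669
D: 52·0 + 296·0 + 13·3 + 538·1 + 282·0 + 251·0 + 255·1 = 832
B: 52·2 + 296·1 + 13·0 + 538·2 + 282·2 + 251·3 + 255·0 = 2793
C has the highest Borda score (3669).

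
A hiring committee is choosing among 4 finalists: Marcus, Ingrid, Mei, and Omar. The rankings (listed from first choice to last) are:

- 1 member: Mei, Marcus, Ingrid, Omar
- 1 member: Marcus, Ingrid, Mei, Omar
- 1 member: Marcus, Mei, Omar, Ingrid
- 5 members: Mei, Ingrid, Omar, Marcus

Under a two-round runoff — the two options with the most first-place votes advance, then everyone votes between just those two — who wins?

Round 1 first-place votes: Marcus 2, Ingrid 0, Mei 6, Omar 0.
Mei and Marcus advance.
Runoff: Mei is preferred to Marcus by 6 voters; Marcus by 2.
Mei wins the runoff.

Mei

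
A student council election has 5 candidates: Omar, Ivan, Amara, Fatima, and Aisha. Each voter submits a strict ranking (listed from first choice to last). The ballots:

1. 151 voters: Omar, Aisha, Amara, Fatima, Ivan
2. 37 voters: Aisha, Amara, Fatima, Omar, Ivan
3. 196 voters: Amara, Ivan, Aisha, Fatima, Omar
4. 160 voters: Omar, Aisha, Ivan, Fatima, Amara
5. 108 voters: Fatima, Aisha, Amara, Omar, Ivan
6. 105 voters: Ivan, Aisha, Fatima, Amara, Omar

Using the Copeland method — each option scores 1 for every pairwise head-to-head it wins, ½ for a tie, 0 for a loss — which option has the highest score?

Omar: beats Ivan; loses to Amara, Fatima, and Aisha → score 1.
Ivan: beats Fatima; loses to Omar, Amara, and Aisha → score 1.
Amara: beats Omar, Ivan, and Fatima; loses to Aisha → score 3.
Fatima: beats Omar; loses to Ivan, Amara, and Aisha → score 1.
Aisha: beats Omar, Ivan, Amara, and Fatima → score 4.
Aisha has the best pairwise record.

Aisha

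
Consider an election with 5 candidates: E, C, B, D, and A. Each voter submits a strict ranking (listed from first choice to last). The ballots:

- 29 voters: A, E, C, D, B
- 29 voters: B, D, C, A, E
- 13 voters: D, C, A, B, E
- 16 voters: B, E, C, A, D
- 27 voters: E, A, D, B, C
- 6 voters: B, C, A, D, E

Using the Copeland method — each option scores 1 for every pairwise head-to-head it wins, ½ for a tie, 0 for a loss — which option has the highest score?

A

E: beats C and D; loses to B and A → score 2.
C: beats A; loses to E, B, and D → score 1.
B: beats E and C; loses to D and A → score 2.
D: beats C and B; loses to E and A → score 2.
A: beats E, B, and D; loses to C → score 3.
A has the best pairwise record.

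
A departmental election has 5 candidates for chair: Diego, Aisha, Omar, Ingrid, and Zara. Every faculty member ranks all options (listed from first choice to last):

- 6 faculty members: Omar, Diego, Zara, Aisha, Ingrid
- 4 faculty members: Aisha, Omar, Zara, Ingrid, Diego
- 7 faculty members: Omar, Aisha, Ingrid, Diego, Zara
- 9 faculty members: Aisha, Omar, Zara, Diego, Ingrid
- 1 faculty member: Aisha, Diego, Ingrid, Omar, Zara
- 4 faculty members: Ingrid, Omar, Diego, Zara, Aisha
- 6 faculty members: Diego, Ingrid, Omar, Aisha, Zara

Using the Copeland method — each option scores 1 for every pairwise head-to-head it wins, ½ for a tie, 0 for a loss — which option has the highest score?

Omar

Diego: beats Ingrid and Zara; loses to Aisha and Omar → score 2.
Aisha: beats Diego, Ingrid, and Zara; loses to Omar → score 3.
Omar: beats Diego, Aisha, Ingrid, and Zara → score 4.
Ingrid: loses to Diego, Aisha, Omar, and Zara → score 0.
Zara: beats Ingrid; loses to Diego, Aisha, and Omar → score 1.
Omar has the best pairwise record.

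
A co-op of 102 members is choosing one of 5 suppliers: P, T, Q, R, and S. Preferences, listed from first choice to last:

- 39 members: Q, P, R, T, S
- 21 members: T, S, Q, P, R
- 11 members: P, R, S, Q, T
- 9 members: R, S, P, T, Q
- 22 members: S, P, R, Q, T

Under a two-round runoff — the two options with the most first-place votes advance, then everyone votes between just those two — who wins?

Round 1 first-place votes: P 11, T 21, Q 39, R 9, S 22.
Q and S advance.
Runoff: Q is preferred to S by 39 voters; S by 63.
S wins the runoff.

S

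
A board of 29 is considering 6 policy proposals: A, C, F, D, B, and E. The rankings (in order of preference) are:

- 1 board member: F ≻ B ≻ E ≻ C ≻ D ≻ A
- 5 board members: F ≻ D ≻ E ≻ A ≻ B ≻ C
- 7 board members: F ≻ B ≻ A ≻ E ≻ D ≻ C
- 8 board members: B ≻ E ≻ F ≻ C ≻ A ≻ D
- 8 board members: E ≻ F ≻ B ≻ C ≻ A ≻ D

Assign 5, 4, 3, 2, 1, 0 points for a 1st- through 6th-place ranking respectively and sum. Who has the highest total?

A: 1·0 + 5·2 + 7·3 + 8·1 + 8·1 = 47
C: 1·2 + 5·0 + 7·0 + 8·2 + 8·2 = 34
F: 1·5 + 5·5 + 7·5 + 8·3 + 8·4 = 121
D: 1·1 + 5·4 + 7·1 + 8·0 + 8·0 = 28
B: 1·4 + 5·1 + 7·4 + 8·5 + 8·3 = 101
E: 1·3 + 5·3 + 7·2 + 8·4 + 8·5 = 104
F has the highest Borda score (121).

F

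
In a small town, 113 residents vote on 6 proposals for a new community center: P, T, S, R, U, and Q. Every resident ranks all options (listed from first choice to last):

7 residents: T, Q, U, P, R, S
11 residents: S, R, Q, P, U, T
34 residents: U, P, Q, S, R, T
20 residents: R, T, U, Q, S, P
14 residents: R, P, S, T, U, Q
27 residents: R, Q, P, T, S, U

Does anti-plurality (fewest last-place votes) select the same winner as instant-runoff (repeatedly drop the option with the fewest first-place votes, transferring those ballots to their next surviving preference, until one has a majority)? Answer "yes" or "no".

yes

Anti-plurality — last-place votes: P 20, T 45, S 7, R 0, U 27, Q 14. Winner: R.
Instant-runoff — R1 P 0, T 7, S 11, R 61, U 34, Q 0 (R winner). Winner: R.
The two methods agree.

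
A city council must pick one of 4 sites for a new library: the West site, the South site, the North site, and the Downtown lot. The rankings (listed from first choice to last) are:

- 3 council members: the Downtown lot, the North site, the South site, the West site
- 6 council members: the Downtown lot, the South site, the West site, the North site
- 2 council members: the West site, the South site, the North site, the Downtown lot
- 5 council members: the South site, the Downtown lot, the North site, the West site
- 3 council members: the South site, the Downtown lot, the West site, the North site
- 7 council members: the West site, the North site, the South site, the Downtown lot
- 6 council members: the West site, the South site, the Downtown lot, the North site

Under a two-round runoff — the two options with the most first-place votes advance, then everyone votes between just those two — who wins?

the Downtown lot

Round 1 first-place votes: the West site 15, the South site 8, the North site 0, the Downtown lot 9.
the West site and the Downtown lot advance.
Runoff: the West site is preferred to the Downtown lot by 15 voters; the Downtown lot by 17.
the Downtown lot wins the runoff.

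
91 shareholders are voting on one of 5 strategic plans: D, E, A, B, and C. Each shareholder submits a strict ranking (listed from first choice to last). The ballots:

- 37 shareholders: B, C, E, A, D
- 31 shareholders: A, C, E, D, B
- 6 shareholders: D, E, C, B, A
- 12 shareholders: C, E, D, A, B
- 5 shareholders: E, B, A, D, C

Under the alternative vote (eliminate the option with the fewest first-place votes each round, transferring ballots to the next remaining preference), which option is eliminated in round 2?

Round 1: D 6, E 5, A 31, B 37, C 12. Eliminate E.
Round 2: D 6, A 31, B 42, C 12. Eliminate D.

D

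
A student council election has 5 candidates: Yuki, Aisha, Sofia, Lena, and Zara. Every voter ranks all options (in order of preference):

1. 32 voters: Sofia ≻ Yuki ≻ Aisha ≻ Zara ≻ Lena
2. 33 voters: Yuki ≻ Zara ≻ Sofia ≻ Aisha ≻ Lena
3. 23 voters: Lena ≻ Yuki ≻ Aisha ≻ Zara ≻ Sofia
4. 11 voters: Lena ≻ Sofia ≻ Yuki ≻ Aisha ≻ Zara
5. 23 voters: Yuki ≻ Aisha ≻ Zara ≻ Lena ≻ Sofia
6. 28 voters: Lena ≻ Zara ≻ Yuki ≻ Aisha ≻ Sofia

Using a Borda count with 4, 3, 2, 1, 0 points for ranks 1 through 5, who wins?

Yuki

Yuki: 32·3 + 33·4 + 23·3 + 11·2 + 23·4 + 28·2 = 467
Aisha: 32·2 + 33·1 + 23·2 + 11·1 + 23·3 + 28·1 = 251
Sofia: 32·4 + 33·2 + 23·0 + 11·3 + 23·0 + 28·0 = 227
Lena: 32·0 + 33·0 + 23·4 + 11·4 + 23·1 + 28·4 = 271
Zara: 32·1 + 33·3 + 23·1 + 11·0 + 23·2 + 28·3 = 284
Yuki has the highest Borda score (467).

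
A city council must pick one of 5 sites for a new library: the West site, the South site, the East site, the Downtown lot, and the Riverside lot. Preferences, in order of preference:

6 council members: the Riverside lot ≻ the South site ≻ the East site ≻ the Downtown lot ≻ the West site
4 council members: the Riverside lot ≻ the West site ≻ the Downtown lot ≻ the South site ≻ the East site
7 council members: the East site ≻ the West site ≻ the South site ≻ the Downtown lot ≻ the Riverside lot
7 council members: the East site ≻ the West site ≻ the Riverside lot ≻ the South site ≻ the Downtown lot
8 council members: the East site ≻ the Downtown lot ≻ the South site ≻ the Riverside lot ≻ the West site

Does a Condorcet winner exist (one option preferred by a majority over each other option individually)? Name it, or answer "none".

the East site vs the West site: 28–4 for the East site.
the East site vs the South site: 22–10 for the East site.
the East site vs the Downtown lot: 28–4 for the East site.
the East site vs the Riverside lot: 22–10 for the East site.
the East site beats every other option head-to-head.

the East site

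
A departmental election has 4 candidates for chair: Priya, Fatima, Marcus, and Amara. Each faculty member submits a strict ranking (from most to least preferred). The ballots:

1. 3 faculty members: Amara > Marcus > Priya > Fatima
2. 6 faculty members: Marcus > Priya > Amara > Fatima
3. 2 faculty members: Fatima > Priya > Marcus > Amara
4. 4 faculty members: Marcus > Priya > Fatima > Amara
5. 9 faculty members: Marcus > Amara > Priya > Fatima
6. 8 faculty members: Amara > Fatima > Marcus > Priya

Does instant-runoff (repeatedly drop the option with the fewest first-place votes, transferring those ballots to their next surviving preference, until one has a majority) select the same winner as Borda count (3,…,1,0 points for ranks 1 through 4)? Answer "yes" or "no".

yes

Instant-runoff — R1 Priya 0, Fatima 2, Marcus 19, Amara 11 (Marcus winner). Winner: Marcus.
Borda — scores: Priya 36, Fatima 26, Marcus 73, Amara 57. Winner: Marcus.
The two methods agree.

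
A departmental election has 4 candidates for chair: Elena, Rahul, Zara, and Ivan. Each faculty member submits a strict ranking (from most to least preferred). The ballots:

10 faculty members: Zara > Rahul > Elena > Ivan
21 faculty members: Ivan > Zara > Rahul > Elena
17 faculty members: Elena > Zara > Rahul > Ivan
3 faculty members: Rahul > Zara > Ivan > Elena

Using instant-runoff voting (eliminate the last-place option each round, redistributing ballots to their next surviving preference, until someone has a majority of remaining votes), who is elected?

Round 1: Elena 17, Rahul 3, Zara 10, Ivan 21. Eliminate Rahul.
Round 2: Elena 17, Zara 13, Ivan 21. Eliminate Zara.
Round 3: Elena 27, Ivan 24. Elena has a majority.

Elena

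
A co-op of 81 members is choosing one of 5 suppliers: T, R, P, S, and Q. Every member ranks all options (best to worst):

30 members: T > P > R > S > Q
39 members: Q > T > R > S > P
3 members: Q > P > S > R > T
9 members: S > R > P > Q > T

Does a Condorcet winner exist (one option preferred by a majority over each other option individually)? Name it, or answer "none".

Q vs T: 51–30 for Q.
Q vs R: 42–39 for Q.
Q vs P: 42–39 for Q.
Q vs S: 42–39 for Q.
Q beats every other option head-to-head.

Q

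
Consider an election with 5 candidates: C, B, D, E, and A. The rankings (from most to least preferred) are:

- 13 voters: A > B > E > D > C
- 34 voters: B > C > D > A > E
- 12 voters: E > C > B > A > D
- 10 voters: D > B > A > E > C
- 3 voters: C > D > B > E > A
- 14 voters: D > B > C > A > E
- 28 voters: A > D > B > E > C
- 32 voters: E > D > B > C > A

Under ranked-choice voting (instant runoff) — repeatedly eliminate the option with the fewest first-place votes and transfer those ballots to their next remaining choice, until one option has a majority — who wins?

Round 1: C 3, B 34, D 24, E 44, A 41. Eliminate C.
Round 2: B 34, D 27, E 44, A 41. Eliminate D.
Round 3: B 61, E 44, A 41. Eliminate A.
Round 4: B 102, E 44. B has a majority.

B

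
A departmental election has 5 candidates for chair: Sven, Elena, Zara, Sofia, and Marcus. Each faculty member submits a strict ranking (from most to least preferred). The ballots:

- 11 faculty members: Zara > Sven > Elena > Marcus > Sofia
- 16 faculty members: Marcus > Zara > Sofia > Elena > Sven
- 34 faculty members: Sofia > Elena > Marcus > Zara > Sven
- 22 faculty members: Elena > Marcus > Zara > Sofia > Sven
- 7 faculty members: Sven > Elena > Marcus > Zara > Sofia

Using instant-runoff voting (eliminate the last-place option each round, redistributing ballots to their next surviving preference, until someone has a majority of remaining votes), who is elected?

Sofia

Round 1: Sven 7, Elena 22, Zara 11, Sofia 34, Marcus 16. Eliminate Sven.
Round 2: Elena 29, Zara 11, Sofia 34, Marcus 16. Eliminate Zara.
Round 3: Elena 40, Sofia 34, Marcus 16. Eliminate Marcus.
Round 4: Elena 40, Sofia 50. Sofia has a majority.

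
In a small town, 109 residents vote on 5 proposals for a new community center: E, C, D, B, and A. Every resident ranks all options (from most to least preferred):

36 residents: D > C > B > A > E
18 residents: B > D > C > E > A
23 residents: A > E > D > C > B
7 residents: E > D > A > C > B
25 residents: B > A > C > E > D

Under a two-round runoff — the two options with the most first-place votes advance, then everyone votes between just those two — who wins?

Round 1 first-place votes: E 7, C 0, D 36, B 43, A 23.
B and D advance.
Runoff: B is preferred to D by 43 voters; D by 66.
D wins the runoff.

D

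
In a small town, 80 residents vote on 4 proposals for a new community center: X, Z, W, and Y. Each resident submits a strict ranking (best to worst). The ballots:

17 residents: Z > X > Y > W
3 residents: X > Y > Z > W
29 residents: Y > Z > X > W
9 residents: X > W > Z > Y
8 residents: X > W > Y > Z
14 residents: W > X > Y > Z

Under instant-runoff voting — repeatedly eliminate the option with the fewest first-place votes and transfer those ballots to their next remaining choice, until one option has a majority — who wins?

X

Round 1: X 20, Z 17, W 14, Y 29. Eliminate W.
Round 2: X 34, Z 17, Y 29. Eliminate Z.
Round 3: X 51, Y 29. X has a majority.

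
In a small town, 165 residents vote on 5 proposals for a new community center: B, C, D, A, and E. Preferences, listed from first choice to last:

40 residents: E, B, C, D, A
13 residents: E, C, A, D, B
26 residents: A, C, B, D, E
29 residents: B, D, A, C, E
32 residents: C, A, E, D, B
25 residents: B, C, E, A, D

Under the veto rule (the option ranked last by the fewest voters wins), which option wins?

C

Last-place votes: B 45, C 0, D 25, A 40, E 55.
C is ranked last by the fewest voters, so C wins.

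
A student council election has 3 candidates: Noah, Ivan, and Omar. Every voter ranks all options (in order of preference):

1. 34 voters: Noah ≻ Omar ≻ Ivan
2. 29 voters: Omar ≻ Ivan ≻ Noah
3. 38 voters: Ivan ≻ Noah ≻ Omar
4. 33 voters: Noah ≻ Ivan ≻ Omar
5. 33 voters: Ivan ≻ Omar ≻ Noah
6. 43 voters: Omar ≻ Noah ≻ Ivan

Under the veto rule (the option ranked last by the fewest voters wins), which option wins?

Noah

Last-place votes: Noah 62, Ivan 77, Omar 71.
Noah is ranked last by the fewest voters, so Noah wins.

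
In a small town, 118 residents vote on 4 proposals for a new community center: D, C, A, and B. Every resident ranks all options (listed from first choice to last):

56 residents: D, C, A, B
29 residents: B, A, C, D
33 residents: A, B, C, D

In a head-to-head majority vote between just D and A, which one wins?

A

Voters preferring D to A: 56; preferring A to D: 62.
A wins the head-to-head.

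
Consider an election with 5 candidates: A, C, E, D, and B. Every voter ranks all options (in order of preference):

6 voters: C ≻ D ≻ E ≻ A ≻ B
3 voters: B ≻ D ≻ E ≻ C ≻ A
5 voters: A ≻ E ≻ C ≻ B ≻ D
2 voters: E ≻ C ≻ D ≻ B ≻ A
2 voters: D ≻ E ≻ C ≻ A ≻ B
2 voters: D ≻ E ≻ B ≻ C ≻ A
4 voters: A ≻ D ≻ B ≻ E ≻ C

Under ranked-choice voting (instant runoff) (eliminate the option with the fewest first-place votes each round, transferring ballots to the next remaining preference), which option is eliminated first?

Round 1: A 9, C 6, E 2, D 4, B 3. Eliminate E.

E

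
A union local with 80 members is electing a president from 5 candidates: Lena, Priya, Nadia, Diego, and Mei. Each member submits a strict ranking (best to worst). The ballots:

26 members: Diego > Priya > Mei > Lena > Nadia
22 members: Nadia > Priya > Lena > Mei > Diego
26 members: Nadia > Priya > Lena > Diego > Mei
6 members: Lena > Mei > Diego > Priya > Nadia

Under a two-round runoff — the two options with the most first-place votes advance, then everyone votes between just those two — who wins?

Nadia

Round 1 first-place votes: Lena 6, Priya 0, Nadia 48, Diego 26, Mei 0.
Nadia and Diego advance.
Runoff: Nadia is preferred to Diego by 48 voters; Diego by 32.
Nadia wins the runoff.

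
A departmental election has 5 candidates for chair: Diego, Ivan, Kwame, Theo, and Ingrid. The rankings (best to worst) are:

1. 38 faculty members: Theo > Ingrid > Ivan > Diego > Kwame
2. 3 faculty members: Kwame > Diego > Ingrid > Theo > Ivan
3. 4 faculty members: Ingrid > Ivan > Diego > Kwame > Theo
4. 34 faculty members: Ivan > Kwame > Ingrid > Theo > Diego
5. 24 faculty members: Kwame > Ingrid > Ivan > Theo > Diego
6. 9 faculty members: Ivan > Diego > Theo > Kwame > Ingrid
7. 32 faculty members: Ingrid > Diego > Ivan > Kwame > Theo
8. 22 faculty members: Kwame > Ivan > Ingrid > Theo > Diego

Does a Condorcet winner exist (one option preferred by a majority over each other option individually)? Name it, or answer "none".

none

Checking pairwise contests:
Ivan beats Diego 131–35.
Ingrid beats Ivan 101–65.
Ivan beats Kwame 117–49.
Ivan beats Theo 125–41.
Kwame beats Ingrid 92–74.
Every option loses at least one head-to-head, so there is no Condorcet winner.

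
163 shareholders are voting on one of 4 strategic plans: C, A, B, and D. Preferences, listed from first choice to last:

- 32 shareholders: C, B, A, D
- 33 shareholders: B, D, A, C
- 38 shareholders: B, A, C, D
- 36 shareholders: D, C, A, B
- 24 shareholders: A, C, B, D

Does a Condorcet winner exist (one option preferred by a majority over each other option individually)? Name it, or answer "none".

Checking pairwise contests:
A beats C 95–68.
B beats A 103–60.
C beats B 92–71.
C beats D 94–69.
Every option loses at least one head-to-head, so there is no Condorcet winner.

none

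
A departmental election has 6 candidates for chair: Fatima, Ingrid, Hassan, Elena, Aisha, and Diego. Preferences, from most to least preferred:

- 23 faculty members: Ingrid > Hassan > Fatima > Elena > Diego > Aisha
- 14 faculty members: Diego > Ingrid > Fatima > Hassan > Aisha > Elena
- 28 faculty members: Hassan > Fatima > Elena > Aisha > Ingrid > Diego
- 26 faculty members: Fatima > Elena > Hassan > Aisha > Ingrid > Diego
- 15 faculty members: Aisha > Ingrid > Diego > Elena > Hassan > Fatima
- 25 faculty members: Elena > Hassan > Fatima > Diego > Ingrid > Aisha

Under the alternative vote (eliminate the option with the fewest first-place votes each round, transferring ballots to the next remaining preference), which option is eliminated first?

Diego

Round 1: Fatima 26, Ingrid 23, Hassan 28, Elena 25, Aisha 15, Diego 14. Eliminate Diego.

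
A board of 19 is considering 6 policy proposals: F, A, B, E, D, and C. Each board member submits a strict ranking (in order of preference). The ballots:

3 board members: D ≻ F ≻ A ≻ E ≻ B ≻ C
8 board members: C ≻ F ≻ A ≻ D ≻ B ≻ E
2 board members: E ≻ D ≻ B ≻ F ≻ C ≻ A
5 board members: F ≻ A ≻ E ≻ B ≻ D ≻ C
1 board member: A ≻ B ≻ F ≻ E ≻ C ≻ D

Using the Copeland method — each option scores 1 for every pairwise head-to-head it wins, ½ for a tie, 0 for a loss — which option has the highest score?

F: beats A, B, E, D, and C → score 5.
A: beats B, E, and D; loses to F and C → score 3.
B: beats C; loses to F, A, E, and D → score 1.
E: beats B and C; loses to F, A, and D → score 2.
D: beats B, E, and C; loses to F and A → score 3.
C: beats A; loses to F, B, E, and D → score 1.
F has the best pairwise record.

F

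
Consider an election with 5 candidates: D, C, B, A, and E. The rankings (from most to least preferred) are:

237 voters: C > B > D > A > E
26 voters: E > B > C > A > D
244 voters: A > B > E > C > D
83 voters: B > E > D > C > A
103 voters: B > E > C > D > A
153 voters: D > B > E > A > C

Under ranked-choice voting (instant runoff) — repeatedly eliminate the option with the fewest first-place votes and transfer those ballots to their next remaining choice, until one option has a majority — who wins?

B

Round 1: D 153, C 237, B 186, A 244, E 26. Eliminate E.
Round 2: D 153, C 237, B 212, A 244. Eliminate D.
Round 3: C 237, B 365, A 244. Eliminate C.
Round 4: B 602, A 244. B has a majority.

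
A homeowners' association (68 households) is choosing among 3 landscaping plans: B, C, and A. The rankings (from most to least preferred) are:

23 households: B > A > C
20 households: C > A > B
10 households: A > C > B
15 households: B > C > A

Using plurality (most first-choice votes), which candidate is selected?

B

First-place votes: B 38, C 20, A 10.
B has the most first-place votes.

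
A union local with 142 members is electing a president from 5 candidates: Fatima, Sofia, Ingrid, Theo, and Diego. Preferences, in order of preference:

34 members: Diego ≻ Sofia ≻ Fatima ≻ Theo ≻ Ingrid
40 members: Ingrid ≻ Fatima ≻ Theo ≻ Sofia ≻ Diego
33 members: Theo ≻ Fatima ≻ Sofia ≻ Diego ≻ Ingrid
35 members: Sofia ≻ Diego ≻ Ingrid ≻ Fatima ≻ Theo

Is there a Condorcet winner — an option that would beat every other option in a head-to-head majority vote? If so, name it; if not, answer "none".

none

Checking pairwise contests:
Ingrid beats Fatima 75–67.
Fatima beats Sofia 73–69.
Sofia beats Ingrid 102–40.
Fatima beats Theo 109–33.
Fatima beats Diego 73–69.
Every option loses at least one head-to-head, so there is no Condorcet winner.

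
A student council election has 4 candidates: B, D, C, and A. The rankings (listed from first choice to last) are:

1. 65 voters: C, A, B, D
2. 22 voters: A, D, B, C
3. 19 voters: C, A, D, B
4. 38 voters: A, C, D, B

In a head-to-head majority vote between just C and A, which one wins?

Voters preferring C to A: 84; preferring A to C: 60.
C wins the head-to-head.

C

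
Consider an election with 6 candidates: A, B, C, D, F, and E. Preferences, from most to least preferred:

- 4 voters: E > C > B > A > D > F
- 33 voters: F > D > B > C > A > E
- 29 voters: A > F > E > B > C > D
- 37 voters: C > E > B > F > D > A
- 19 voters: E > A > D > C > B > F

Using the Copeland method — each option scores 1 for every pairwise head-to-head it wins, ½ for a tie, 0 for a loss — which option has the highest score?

F

A: beats E; loses to B, C, D, and F → score 1.
B: beats A, C, and D; loses to F and E → score 3.
C: beats A, D, and E; loses to B and F → score 3.
D: beats A; loses to B, C, F, and E → score 1.
F: beats A, B, C, D, and E → score 5.
E: beats B and D; loses to A, C, and F → score 2.
F has the best pairwise record.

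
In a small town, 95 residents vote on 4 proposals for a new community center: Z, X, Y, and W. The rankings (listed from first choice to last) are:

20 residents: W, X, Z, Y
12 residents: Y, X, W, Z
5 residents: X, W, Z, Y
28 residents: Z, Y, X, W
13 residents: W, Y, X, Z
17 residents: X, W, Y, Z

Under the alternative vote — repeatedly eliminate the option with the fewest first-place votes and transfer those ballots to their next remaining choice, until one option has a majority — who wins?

Round 1: Z 28, X 22, Y 12, W 33. Eliminate Y.
Round 2: Z 28, X 34, W 33. Eliminate Z.
Round 3: X 62, W 33. X has a majority.

X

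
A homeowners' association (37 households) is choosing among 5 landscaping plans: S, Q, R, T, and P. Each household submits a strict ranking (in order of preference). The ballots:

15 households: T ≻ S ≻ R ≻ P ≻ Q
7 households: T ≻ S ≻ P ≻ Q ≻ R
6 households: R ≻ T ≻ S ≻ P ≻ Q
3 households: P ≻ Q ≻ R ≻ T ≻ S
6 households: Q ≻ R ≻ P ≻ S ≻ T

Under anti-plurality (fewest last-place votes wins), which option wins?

P

Last-place votes: S 3, Q 21, R 7, T 6, P 0.
P is ranked last by the fewest voters, so P wins.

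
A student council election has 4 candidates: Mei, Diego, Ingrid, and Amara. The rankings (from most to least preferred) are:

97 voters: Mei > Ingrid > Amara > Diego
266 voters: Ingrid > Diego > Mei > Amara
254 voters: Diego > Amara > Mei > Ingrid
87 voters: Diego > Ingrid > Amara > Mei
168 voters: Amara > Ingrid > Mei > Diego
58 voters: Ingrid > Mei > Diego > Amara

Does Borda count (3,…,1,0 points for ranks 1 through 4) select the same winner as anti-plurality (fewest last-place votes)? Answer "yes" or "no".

no

Borda — scores: Mei 1095, Diego 1613, Ingrid 1676, Amara 1196. Winner: Ingrid.
Anti-plurality — last-place votes: Mei 87, Diego 265, Ingrid 254, Amara 324. Winner: Mei.
The two methods disagree.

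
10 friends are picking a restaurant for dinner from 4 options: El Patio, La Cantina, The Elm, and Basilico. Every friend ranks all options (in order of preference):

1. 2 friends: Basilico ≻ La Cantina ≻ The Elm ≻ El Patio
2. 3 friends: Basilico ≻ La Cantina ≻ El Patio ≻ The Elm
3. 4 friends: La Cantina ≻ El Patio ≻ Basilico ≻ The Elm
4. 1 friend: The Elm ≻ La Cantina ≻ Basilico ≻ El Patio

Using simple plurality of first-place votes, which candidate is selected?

First-place votes: El Patio 0, La Cantina 4, The Elm 1, Basilico 5.
Basilico has the most first-place votes.

Basilico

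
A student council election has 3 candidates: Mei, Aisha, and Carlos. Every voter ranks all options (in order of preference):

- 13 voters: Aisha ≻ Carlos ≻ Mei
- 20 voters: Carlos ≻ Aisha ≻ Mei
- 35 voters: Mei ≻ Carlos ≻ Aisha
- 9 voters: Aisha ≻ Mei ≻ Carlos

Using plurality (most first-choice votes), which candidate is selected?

Mei

First-place votes: Mei 35, Aisha 22, Carlos 20.
Mei has the most first-place votes.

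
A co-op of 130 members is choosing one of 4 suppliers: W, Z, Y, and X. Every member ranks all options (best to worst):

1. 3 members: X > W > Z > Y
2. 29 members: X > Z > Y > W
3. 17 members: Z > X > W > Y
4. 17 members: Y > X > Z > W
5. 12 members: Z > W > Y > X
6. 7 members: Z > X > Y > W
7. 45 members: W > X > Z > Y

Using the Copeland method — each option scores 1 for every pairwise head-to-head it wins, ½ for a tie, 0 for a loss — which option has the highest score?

W: beats Y; loses to Z and X → score 1.
Z: beats W and Y; loses to X → score 2.
Y: loses to W, Z, and X → score 0.
X: beats W, Z, and Y → score 3.
X has the best pairwise record.

X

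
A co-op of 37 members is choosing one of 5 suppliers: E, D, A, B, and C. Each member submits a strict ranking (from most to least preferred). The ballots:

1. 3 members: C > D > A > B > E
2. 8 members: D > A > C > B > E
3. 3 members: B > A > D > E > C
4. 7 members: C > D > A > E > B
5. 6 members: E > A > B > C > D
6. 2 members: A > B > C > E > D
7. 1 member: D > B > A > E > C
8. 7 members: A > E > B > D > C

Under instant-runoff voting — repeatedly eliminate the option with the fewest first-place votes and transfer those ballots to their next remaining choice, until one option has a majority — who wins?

Round 1: E 6, D 9, A 9, B 3, C 10. Eliminate B.
Round 2: E 6, D 9, A 12, C 10. Eliminate E.
Round 3: D 9, A 18, C 10. Eliminate D.
Round 4: A 27, C 10. A has a majority.

A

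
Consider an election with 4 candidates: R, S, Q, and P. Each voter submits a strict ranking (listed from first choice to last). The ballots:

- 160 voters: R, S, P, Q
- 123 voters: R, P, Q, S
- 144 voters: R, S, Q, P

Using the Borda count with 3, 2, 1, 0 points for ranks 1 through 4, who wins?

R

R: 160·3 + 123·3 + 144·3 = 1281
S: 160·2 + 123·0 + 144·2 = 608
Q: 160·0 + 123·1 + 144·1 = 267
P: 160·1 + 123·2 + 144·0 = 406
R has the highest Borda score (1281).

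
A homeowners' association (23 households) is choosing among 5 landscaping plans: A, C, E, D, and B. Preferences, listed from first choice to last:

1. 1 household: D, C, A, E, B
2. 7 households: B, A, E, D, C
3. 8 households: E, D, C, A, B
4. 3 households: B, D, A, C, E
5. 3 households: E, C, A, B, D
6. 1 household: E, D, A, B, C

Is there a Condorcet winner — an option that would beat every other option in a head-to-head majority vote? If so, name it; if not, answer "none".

E

E vs A: 12–11 for E.
E vs C: 19–4 for E.
E vs D: 19–4 for E.
E vs B: 13–10 for E.
E beats every other option head-to-head.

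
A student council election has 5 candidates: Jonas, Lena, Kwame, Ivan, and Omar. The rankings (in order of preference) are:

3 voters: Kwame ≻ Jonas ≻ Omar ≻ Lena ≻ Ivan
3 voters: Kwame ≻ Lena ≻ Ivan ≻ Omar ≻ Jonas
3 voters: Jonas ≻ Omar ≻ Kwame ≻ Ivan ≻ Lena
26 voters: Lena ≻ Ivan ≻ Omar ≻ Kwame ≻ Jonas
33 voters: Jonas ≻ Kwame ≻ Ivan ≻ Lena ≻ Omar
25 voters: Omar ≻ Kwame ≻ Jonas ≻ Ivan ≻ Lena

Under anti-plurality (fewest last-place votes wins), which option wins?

Kwame

Last-place votes: Jonas 29, Lena 28, Kwame 0, Ivan 3, Omar 33.
Kwame is ranked last by the fewest voters, so Kwame wins.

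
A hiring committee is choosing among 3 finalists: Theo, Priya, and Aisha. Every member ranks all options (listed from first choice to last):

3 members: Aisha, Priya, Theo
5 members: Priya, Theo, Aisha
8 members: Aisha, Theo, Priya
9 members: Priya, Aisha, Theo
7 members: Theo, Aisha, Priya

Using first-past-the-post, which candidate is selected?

First-place votes: Theo 7, Priya 14, Aisha 11.
Priya has the most first-place votes.

Priya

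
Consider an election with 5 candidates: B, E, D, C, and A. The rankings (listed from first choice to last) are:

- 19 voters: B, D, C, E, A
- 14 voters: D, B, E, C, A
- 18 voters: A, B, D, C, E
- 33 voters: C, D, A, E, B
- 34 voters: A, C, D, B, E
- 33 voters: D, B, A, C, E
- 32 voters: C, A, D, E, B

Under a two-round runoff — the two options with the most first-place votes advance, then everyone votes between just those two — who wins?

Round 1 first-place votes: B 19, E 0, D 47, C 65, A 52.
C and A advance.
Runoff: C is preferred to A by 98 voters; A by 85.
C wins the runoff.

C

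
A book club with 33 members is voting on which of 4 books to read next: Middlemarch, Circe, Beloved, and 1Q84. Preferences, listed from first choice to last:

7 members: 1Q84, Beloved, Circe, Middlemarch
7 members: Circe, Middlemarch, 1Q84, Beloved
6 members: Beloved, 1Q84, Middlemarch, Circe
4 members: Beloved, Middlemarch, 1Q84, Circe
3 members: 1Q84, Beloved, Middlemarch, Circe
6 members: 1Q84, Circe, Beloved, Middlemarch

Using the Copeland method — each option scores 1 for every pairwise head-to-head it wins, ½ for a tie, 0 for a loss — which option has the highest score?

1Q84

Middlemarch: loses to Circe, Beloved, and 1Q84 → score 0.
Circe: beats Middlemarch; loses to Beloved and 1Q84 → score 1.
Beloved: beats Middlemarch and Circe; loses to 1Q84 → score 2.
1Q84: beats Middlemarch, Circe, and Beloved → score 3.
1Q84 has the best pairwise record.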